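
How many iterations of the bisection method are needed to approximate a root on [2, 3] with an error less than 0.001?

We need (b-a)/2^n ≤ 0.001
(3 - 2)/2^n ≤ 0.001
1/2^n ≤ 0.001
2^n ≥ 1000
n ≥ log₂(1000) = 9.97
n ≥ 10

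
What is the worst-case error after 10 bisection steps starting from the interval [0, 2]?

Bisection error bound: |error| ≤ (b-a)/2^n
|error| ≤ (2 - 0)/2^10 = 2/2^10
|error| ≤ 0.0019531250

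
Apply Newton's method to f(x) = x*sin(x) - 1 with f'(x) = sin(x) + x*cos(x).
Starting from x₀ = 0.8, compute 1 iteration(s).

f(x) = x*sin(x) - 1
f'(x) = sin(x) + x*cos(x)
x₀ = 0.8

Newton-Raphson formula: x_{n+1} = x_n - f(x_n)/f'(x_n)

Iteration 1:
  f(0.800000) = -0.426115
  f'(0.800000) = 1.274721
  x_1 = 0.800000 - (-0.426115)/1.274721 = 1.134281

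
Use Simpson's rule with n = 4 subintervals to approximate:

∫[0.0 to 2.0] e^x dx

f(x) = e^x
a = 0.0, b = 2.0, n = 4
h = (b - a)/n = 0.500000

Simpson's rule: (h/3)[f(x₀) + 4f(x₁) + 2f(x₂) + ... + f(xₙ)]

x_0 = 0.0000, f(x_0) = 1.000000, coefficient = 1
x_1 = 0.5000, f(x_1) = 1.648721, coefficient = 4
x_2 = 1.0000, f(x_2) = 2.718282, coefficient = 2
x_3 = 1.5000, f(x_3) = 4.481689, coefficient = 4
x_4 = 2.0000, f(x_4) = 7.389056, coefficient = 1

I ≈ (0.500000/3) × 38.347261 = 6.391210
Exact value: 6.389056
Error: 0.002154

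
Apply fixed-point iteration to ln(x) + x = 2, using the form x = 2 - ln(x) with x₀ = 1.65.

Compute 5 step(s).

Equation: ln(x) + x = 2
Fixed-point form: x = 2 - ln(x)
x₀ = 1.65

x_1 = g(1.650000) = 1.499225
x_2 = g(1.499225) = 1.595052
x_3 = g(1.595052) = 1.533094
x_4 = g(1.533094) = 1.572712
x_5 = g(1.572712) = 1.547198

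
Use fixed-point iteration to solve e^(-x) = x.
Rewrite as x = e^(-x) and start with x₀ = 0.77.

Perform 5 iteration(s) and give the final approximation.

Equation: e^(-x) = x
Fixed-point form: x = e^(-x)
x₀ = 0.77

x_1 = g(0.770000) = 0.463013
x_2 = g(0.463013) = 0.629384
x_3 = g(0.629384) = 0.532920
x_4 = g(0.532920) = 0.586889
x_5 = g(0.586889) = 0.556055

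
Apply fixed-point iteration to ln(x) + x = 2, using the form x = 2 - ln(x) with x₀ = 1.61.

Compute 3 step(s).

Equation: ln(x) + x = 2
Fixed-point form: x = 2 - ln(x)
x₀ = 1.61

x_1 = g(1.610000) = 1.523766
x_2 = g(1.523766) = 1.578815
x_3 = g(1.578815) = 1.543325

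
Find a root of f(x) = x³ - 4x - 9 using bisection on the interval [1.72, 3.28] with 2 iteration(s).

f(x) = x³ - 4x - 9
Initial interval: [1.72, 3.28]

Iteration 1:
  c_1 = (1.720000 + 3.280000)/2 = 2.500000
  f(c_1) = f(2.500000) = -3.375000
  f(a) × f(c) ≥ 0, new interval: [2.500000, 3.280000]
Iteration 2:
  c_2 = (2.500000 + 3.280000)/2 = 2.890000
  f(c_2) = f(2.890000) = 3.577569
  f(a) × f(c) < 0, new interval: [2.500000, 2.890000]

After 2 iteration(s), the approximation is c_2 = 2.890000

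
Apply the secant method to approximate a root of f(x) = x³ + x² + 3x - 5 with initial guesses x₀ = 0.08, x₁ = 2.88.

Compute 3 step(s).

f(x) = x³ + x² + 3x - 5
x₀ = 0.08, x₁ = 2.88

Secant formula: x_{n+1} = x_n - f(x_n)(x_n - x_{n-1})/(f(x_n) - f(x_{n-1}))

Iteration 1:
  f(0.080000) = -4.753088
  f(2.880000) = 35.822272
  x_2 = 2.880000 - 35.822272×(2.880000 - 0.080000)/(35.822272 - (-4.753088))
       = 0.407998
Iteration 2:
  f(2.880000) = 35.822272
  f(0.407998) = -3.541626
  x_3 = 0.407998 - (-3.541626)×(0.407998 - 2.880000)/(-3.541626 - 35.822272)
       = 0.630408
Iteration 3:
  f(0.407998) = -3.541626
  f(0.630408) = -2.460830
  x_4 = 0.630408 - (-2.460830)×(0.630408 - 0.407998)/(-2.460830 - (-3.541626))
       = 1.136805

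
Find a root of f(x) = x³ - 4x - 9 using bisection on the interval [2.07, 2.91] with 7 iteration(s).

f(x) = x³ - 4x - 9
Initial interval: [2.07, 2.91]

Iteration 1:
  c_1 = (2.070000 + 2.910000)/2 = 2.490000
  f(c_1) = f(2.490000) = -3.521751
  f(a) × f(c) ≥ 0, new interval: [2.490000, 2.910000]
Iteration 2:
  c_2 = (2.490000 + 2.910000)/2 = 2.700000
  f(c_2) = f(2.700000) = -0.117000
  f(a) × f(c) ≥ 0, new interval: [2.700000, 2.910000]
Iteration 3:
  c_3 = (2.700000 + 2.910000)/2 = 2.805000
  f(c_3) = f(2.805000) = 1.849810
  f(a) × f(c) < 0, new interval: [2.700000, 2.805000]
Iteration 4:
  c_4 = (2.700000 + 2.805000)/2 = 2.752500
  f(c_4) = f(2.752500) = 0.843645
  f(a) × f(c) < 0, new interval: [2.700000, 2.752500]
Iteration 5:
  c_5 = (2.700000 + 2.752500)/2 = 2.726250
  f(c_5) = f(2.726250) = 0.357687
  f(a) × f(c) < 0, new interval: [2.700000, 2.726250]
Iteration 6:
  c_6 = (2.700000 + 2.726250)/2 = 2.713125
  f(c_6) = f(2.713125) = 0.118941
  f(a) × f(c) < 0, new interval: [2.700000, 2.713125]
Iteration 7:
  c_7 = (2.700000 + 2.713125)/2 = 2.706563
  f(c_7) = f(2.706563) = 0.000621
  f(a) × f(c) < 0, new interval: [2.700000, 2.706563]

After 7 iteration(s), the approximation is c_7 = 2.706563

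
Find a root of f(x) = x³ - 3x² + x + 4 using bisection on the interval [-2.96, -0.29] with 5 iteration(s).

f(x) = x³ - 3x² + x + 4
Initial interval: [-2.96, -0.29]

Iteration 1:
  c_1 = (-2.960000 + (-0.290000))/2 = -1.625000
  f(c_1) = f(-1.625000) = -9.837891
  f(a) × f(c) ≥ 0, new interval: [-1.625000, -0.290000]
Iteration 2:
  c_2 = (-1.625000 + (-0.290000))/2 = -0.957500
  f(c_2) = f(-0.957500) = -0.585761
  f(a) × f(c) ≥ 0, new interval: [-0.957500, -0.290000]
Iteration 3:
  c_3 = (-0.957500 + (-0.290000))/2 = -0.623750
  f(c_3) = f(-0.623750) = 1.966379
  f(a) × f(c) < 0, new interval: [-0.957500, -0.623750]
Iteration 4:
  c_4 = (-0.957500 + (-0.623750))/2 = -0.790625
  f(c_4) = f(-0.790625) = 0.839901
  f(a) × f(c) < 0, new interval: [-0.957500, -0.790625]
Iteration 5:
  c_5 = (-0.957500 + (-0.790625))/2 = -0.874062
  f(c_5) = f(-0.874062) = 0.166211
  f(a) × f(c) < 0, new interval: [-0.957500, -0.874062]

After 5 iteration(s), the approximation is c_5 = -0.874062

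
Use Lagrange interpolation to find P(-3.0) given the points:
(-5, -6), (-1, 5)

Lagrange interpolation formula:
P(x) = Σ yᵢ × Lᵢ(x)
where Lᵢ(x) = Π_{j≠i} (x - xⱼ)/(xᵢ - xⱼ)

L_0(-3.0) = (-3.0 - (-1))/(-5 - (-1)) = 0.500000
L_1(-3.0) = (-3.0 - (-5))/(-1 - (-5)) = 0.500000

P(-3.0) = (-6)×L_0(-3.0) + 5×L_1(-3.0)
P(-3.0) = -0.500000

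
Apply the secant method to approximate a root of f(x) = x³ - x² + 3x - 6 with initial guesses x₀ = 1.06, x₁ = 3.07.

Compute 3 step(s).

f(x) = x³ - x² + 3x - 6
x₀ = 1.06, x₁ = 3.07

Secant formula: x_{n+1} = x_n - f(x_n)(x_n - x_{n-1})/(f(x_n) - f(x_{n-1}))

Iteration 1:
  f(1.060000) = -2.752584
  f(3.070000) = 22.719543
  x_2 = 3.070000 - 22.719543×(3.070000 - 1.060000)/(22.719543 - (-2.752584))
       = 1.277206
Iteration 2:
  f(3.070000) = 22.719543
  f(1.277206) = -1.716189
  x_3 = 1.277206 - (-1.716189)×(1.277206 - 3.070000)/(-1.716189 - 22.719543)
       = 1.403119
Iteration 3:
  f(1.277206) = -1.716189
  f(1.403119) = -0.997007
  x_4 = 1.403119 - (-0.997007)×(1.403119 - 1.277206)/(-0.997007 - (-1.716189))
       = 1.577673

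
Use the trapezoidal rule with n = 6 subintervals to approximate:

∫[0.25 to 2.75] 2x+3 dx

f(x) = 2x+3
a = 0.25, b = 2.75, n = 6
h = (b - a)/n = 0.416667

Trapezoidal rule: (h/2)[f(x₀) + 2f(x₁) + 2f(x₂) + ... + f(xₙ)]

x_0 = 0.2500, f(x_0) = 3.500000, coefficient = 1
x_1 = 0.6667, f(x_1) = 4.333333, coefficient = 2
x_2 = 1.0833, f(x_2) = 5.166667, coefficient = 2
x_3 = 1.5000, f(x_3) = 6.000000, coefficient = 2
x_4 = 1.9167, f(x_4) = 6.833333, coefficient = 2
x_5 = 2.3333, f(x_5) = 7.666667, coefficient = 2
x_6 = 2.7500, f(x_6) = 8.500000, coefficient = 1

I ≈ (0.416667/2) × 72.000000 = 15.000000
Exact value: 15.000000
Error: 0.000000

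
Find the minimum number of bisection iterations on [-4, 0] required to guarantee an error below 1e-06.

We need (b-a)/2^n ≤ 1e-06
(0 - (-4))/2^n ≤ 1e-06
4/2^n ≤ 1e-06
2^n ≥ 4000000
n ≥ log₂(4000000) = 21.93
n ≥ 22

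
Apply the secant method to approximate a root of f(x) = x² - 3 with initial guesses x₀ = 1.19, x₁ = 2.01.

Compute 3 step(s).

f(x) = x² - 3
x₀ = 1.19, x₁ = 2.01

Secant formula: x_{n+1} = x_n - f(x_n)(x_n - x_{n-1})/(f(x_n) - f(x_{n-1}))

Iteration 1:
  f(1.190000) = -1.583900
  f(2.010000) = 1.040100
  x_2 = 2.010000 - 1.040100×(2.010000 - 1.190000)/(1.040100 - (-1.583900))
       = 1.684969
Iteration 2:
  f(2.010000) = 1.040100
  f(1.684969) = -0.160880
  x_3 = 1.684969 - (-0.160880)×(1.684969 - 2.010000)/(-0.160880 - 1.040100)
       = 1.728509
Iteration 3:
  f(1.684969) = -0.160880
  f(1.728509) = -0.012256
  x_4 = 1.728509 - (-0.012256)×(1.728509 - 1.684969)/(-0.012256 - (-0.160880))
       = 1.732100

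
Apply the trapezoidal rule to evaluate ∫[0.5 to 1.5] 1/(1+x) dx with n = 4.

f(x) = 1/(1+x)
a = 0.5, b = 1.5, n = 4
h = (b - a)/n = 0.250000

Trapezoidal rule: (h/2)[f(x₀) + 2f(x₁) + 2f(x₂) + ... + f(xₙ)]

x_0 = 0.5000, f(x_0) = 0.666667, coefficient = 1
x_1 = 0.7500, f(x_1) = 0.571429, coefficient = 2
x_2 = 1.0000, f(x_2) = 0.500000, coefficient = 2
x_3 = 1.2500, f(x_3) = 0.444444, coefficient = 2
x_4 = 1.5000, f(x_4) = 0.400000, coefficient = 1

I ≈ (0.250000/2) × 4.098413 = 0.512302
Exact value: 0.510826
Error: 0.001476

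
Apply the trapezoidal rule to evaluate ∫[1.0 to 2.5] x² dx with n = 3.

f(x) = x²
a = 1.0, b = 2.5, n = 3
h = (b - a)/n = 0.500000

Trapezoidal rule: (h/2)[f(x₀) + 2f(x₁) + 2f(x₂) + ... + f(xₙ)]

x_0 = 1.0000, f(x_0) = 1.000000, coefficient = 1
x_1 = 1.5000, f(x_1) = 2.250000, coefficient = 2
x_2 = 2.0000, f(x_2) = 4.000000, coefficient = 2
x_3 = 2.5000, f(x_3) = 6.250000, coefficient = 1

I ≈ (0.500000/2) × 19.750000 = 4.937500
Exact value: 4.875000
Error: 0.062500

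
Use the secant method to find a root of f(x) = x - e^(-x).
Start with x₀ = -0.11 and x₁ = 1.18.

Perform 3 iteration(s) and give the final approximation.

f(x) = x - e^(-x)
x₀ = -0.11, x₁ = 1.18

Secant formula: x_{n+1} = x_n - f(x_n)(x_n - x_{n-1})/(f(x_n) - f(x_{n-1}))

Iteration 1:
  f(-0.110000) = -1.226278
  f(1.180000) = 0.872721
  x_2 = 1.180000 - 0.872721×(1.180000 - (-0.110000))/(0.872721 - (-1.226278))
       = 0.643644
Iteration 2:
  f(1.180000) = 0.872721
  f(0.643644) = 0.118270
  x_3 = 0.643644 - 0.118270×(0.643644 - 1.180000)/(0.118270 - 0.872721)
       = 0.559564
Iteration 3:
  f(0.643644) = 0.118270
  f(0.559564) = -0.011895
  x_4 = 0.559564 - (-0.011895)×(0.559564 - 0.643644)/(-0.011895 - 0.118270)
       = 0.567247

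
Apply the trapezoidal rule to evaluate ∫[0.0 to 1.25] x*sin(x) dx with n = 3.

f(x) = x*sin(x)
a = 0.0, b = 1.25, n = 3
h = (b - a)/n = 0.416667

Trapezoidal rule: (h/2)[f(x₀) + 2f(x₁) + 2f(x₂) + ... + f(xₙ)]

x_0 = 0.0000, f(x_0) = 0.000000, coefficient = 1
x_1 = 0.4167, f(x_1) = 0.168631, coefficient = 2
x_2 = 0.8333, f(x_2) = 0.616814, coefficient = 2
x_3 = 1.2500, f(x_3) = 1.186231, coefficient = 1

I ≈ (0.416667/2) × 2.757121 = 0.574400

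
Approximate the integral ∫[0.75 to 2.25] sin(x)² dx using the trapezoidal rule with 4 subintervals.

f(x) = sin(x)²
a = 0.75, b = 2.25, n = 4
h = (b - a)/n = 0.375000

Trapezoidal rule: (h/2)[f(x₀) + 2f(x₁) + 2f(x₂) + ... + f(xₙ)]

x_0 = 0.7500, f(x_0) = 0.464631, coefficient = 1
x_1 = 1.1250, f(x_1) = 0.814087, coefficient = 2
x_2 = 1.5000, f(x_2) = 0.994996, coefficient = 2
x_3 = 1.8750, f(x_3) = 0.910280, coefficient = 2
x_4 = 2.2500, f(x_4) = 0.605398, coefficient = 1

I ≈ (0.375000/2) × 6.508755 = 1.220392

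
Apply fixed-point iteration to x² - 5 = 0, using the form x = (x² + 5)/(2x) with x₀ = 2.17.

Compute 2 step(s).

Equation: x² - 5 = 0
Fixed-point form: x = (x² + 5)/(2x)
x₀ = 2.17

x_1 = g(2.170000) = 2.237074
x_2 = g(2.237074) = 2.236068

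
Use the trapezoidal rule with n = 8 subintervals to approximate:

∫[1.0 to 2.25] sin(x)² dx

f(x) = sin(x)²
a = 1.0, b = 2.25, n = 8
h = (b - a)/n = 0.156250

Trapezoidal rule: (h/2)[f(x₀) + 2f(x₁) + 2f(x₂) + ... + f(xₙ)]

x_0 = 1.0000, f(x_0) = 0.708073, coefficient = 1
x_1 = 1.1562, f(x_1) = 0.837773, coefficient = 2
x_2 = 1.3125, f(x_2) = 0.934754, coefficient = 2
x_3 = 1.4688, f(x_3) = 0.989623, coefficient = 2
x_4 = 1.6250, f(x_4) = 0.997065, coefficient = 2
x_5 = 1.7812, f(x_5) = 0.956359, coefficient = 2
x_6 = 1.9375, f(x_6) = 0.871449, coefficient = 2
x_7 = 2.0938, f(x_7) = 0.750558, coefficient = 2
x_8 = 2.2500, f(x_8) = 0.605398, coefficient = 1

I ≈ (0.156250/2) × 13.988632 = 1.092862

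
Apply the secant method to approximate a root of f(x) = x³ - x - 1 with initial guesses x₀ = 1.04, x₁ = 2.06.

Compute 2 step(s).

f(x) = x³ - x - 1
x₀ = 1.04, x₁ = 2.06

Secant formula: x_{n+1} = x_n - f(x_n)(x_n - x_{n-1})/(f(x_n) - f(x_{n-1}))

Iteration 1:
  f(1.040000) = -0.915136
  f(2.060000) = 5.681816
  x_2 = 2.060000 - 5.681816×(2.060000 - 1.040000)/(5.681816 - (-0.915136))
       = 1.181495
Iteration 2:
  f(2.060000) = 5.681816
  f(1.181495) = -0.532209
  x_3 = 1.181495 - (-0.532209)×(1.181495 - 2.060000)/(-0.532209 - 5.681816)
       = 1.256736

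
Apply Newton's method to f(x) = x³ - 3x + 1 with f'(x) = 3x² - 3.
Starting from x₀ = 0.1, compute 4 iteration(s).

f(x) = x³ - 3x + 1
f'(x) = 3x² - 3
x₀ = 0.1

Newton-Raphson formula: x_{n+1} = x_n - f(x_n)/f'(x_n)

Iteration 1:
  f(0.100000) = 0.701000
  f'(0.100000) = -2.970000
  x_1 = 0.100000 - 0.701000/(-2.970000) = 0.336027
Iteration 2:
  f(0.336027) = 0.029861
  f'(0.336027) = -2.661258
  x_2 = 0.336027 - 0.029861/(-2.661258) = 0.347248
Iteration 3:
  f(0.347248) = 0.000128
  f'(0.347248) = -2.638257
  x_3 = 0.347248 - 0.000128/(-2.638257) = 0.347296
Iteration 4:
  f(0.347296) = 0.000000
  f'(0.347296) = -2.638156
  x_4 = 0.347296 - 0.000000/(-2.638156) = 0.347296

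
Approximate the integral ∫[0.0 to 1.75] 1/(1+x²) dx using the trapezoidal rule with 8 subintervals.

f(x) = 1/(1+x²)
a = 0.0, b = 1.75, n = 8
h = (b - a)/n = 0.218750

Trapezoidal rule: (h/2)[f(x₀) + 2f(x₁) + 2f(x₂) + ... + f(xₙ)]

x_0 = 0.0000, f(x_0) = 1.000000, coefficient = 1
x_1 = 0.2188, f(x_1) = 0.954334, coefficient = 2
x_2 = 0.4375, f(x_2) = 0.839344, coefficient = 2
x_3 = 0.6562, f(x_3) = 0.698976, coefficient = 2
x_4 = 0.8750, f(x_4) = 0.566372, coefficient = 2
x_5 = 1.0938, f(x_5) = 0.455313, coefficient = 2
x_6 = 1.3125, f(x_6) = 0.367288, coefficient = 2
x_7 = 1.5312, f(x_7) = 0.298978, coefficient = 2
x_8 = 1.7500, f(x_8) = 0.246154, coefficient = 1

I ≈ (0.218750/2) × 9.607365 = 1.050806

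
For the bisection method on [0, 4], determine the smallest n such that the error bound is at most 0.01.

We need (b-a)/2^n ≤ 0.01
(4 - 0)/2^n ≤ 0.01
4/2^n ≤ 0.01
2^n ≥ 400
n ≥ log₂(400) = 8.64
n ≥ 9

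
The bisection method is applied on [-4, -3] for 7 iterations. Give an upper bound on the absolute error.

Bisection error bound: |error| ≤ (b-a)/2^n
|error| ≤ (-3 - (-4))/2^7 = 1/2^7
|error| ≤ 0.0078125000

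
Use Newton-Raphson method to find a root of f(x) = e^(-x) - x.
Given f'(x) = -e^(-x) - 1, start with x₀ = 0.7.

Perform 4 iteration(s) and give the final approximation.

f(x) = e^(-x) - x
f'(x) = -e^(-x) - 1
x₀ = 0.7

Newton-Raphson formula: x_{n+1} = x_n - f(x_n)/f'(x_n)

Iteration 1:
  f(0.700000) = -0.203415
  f'(0.700000) = -1.496585
  x_1 = 0.700000 - (-0.203415)/(-1.496585) = 0.564081
Iteration 2:
  f(0.564081) = 0.004802
  f'(0.564081) = -1.568883
  x_2 = 0.564081 - 0.004802/(-1.568883) = 0.567142
Iteration 3:
  f(0.567142) = 0.000003
  f'(0.567142) = -1.567144
  x_3 = 0.567142 - 0.000003/(-1.567144) = 0.567143
Iteration 4:
  f(0.567143) = 0.000000
  f'(0.567143) = -1.567143
  x_4 = 0.567143 - 0.000000/(-1.567143) = 0.567143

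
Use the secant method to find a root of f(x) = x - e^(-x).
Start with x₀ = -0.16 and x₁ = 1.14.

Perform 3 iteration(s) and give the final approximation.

f(x) = x - e^(-x)
x₀ = -0.16, x₁ = 1.14

Secant formula: x_{n+1} = x_n - f(x_n)(x_n - x_{n-1})/(f(x_n) - f(x_{n-1}))

Iteration 1:
  f(-0.160000) = -1.333511
  f(1.140000) = 0.820181
  x_2 = 1.140000 - 0.820181×(1.140000 - (-0.160000))/(0.820181 - (-1.333511))
       = 0.644927
Iteration 2:
  f(1.140000) = 0.820181
  f(0.644927) = 0.120226
  x_3 = 0.644927 - 0.120226×(0.644927 - 1.140000)/(0.120226 - 0.820181)
       = 0.559892
Iteration 3:
  f(0.644927) = 0.120226
  f(0.559892) = -0.011379
  x_4 = 0.559892 - (-0.011379)×(0.559892 - 0.644927)/(-0.011379 - 0.120226)
       = 0.567244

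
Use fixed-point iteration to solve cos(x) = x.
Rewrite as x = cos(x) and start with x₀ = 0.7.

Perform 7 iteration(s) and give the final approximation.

Equation: cos(x) = x
Fixed-point form: x = cos(x)
x₀ = 0.7

x_1 = g(0.700000) = 0.764842
x_2 = g(0.764842) = 0.721492
x_3 = g(0.721492) = 0.750821
x_4 = g(0.750821) = 0.731129
x_5 = g(0.731129) = 0.744421
x_6 = g(0.744421) = 0.735480
x_7 = g(0.735480) = 0.741509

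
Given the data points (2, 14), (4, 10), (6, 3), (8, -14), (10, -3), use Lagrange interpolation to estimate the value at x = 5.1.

Lagrange interpolation formula:
P(x) = Σ yᵢ × Lᵢ(x)
where Lᵢ(x) = Π_{j≠i} (x - xⱼ)/(xᵢ - xⱼ)

L_0(5.1) = (5.1 - 4)/(2 - 4) × (5.1 - 6)/(2 - 6) × (5.1 - 8)/(2 - 8) × (5.1 - 10)/(2 - 10) = -0.036635
L_1(5.1) = (5.1 - 2)/(4 - 2) × (5.1 - 6)/(4 - 6) × (5.1 - 8)/(4 - 8) × (5.1 - 10)/(4 - 10) = 0.412978
L_2(5.1) = (5.1 - 2)/(6 - 2) × (5.1 - 4)/(6 - 4) × (5.1 - 8)/(6 - 8) × (5.1 - 10)/(6 - 10) = 0.757127
L_3(5.1) = (5.1 - 2)/(8 - 2) × (5.1 - 4)/(8 - 4) × (5.1 - 6)/(8 - 6) × (5.1 - 10)/(8 - 10) = -0.156647
L_4(5.1) = (5.1 - 2)/(10 - 2) × (5.1 - 4)/(10 - 4) × (5.1 - 6)/(10 - 6) × (5.1 - 8)/(10 - 8) = 0.023177

P(5.1) = 14×L_0(5.1) + 10×L_1(5.1) + 3×L_2(5.1) + (-14)×L_3(5.1) + (-3)×L_4(5.1)
P(5.1) = 8.011793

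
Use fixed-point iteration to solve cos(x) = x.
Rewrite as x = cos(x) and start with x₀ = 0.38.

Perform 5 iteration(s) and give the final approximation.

Equation: cos(x) = x
Fixed-point form: x = cos(x)
x₀ = 0.38

x_1 = g(0.380000) = 0.928665
x_2 = g(0.928665) = 0.598904
x_3 = g(0.598904) = 0.825954
x_4 = g(0.825954) = 0.677856
x_5 = g(0.677856) = 0.778919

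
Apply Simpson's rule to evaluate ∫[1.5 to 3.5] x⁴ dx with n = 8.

f(x) = x⁴
a = 1.5, b = 3.5, n = 8
h = (b - a)/n = 0.250000

Simpson's rule: (h/3)[f(x₀) + 4f(x₁) + 2f(x₂) + ... + f(xₙ)]

x_0 = 1.5000, f(x_0) = 5.062500, coefficient = 1
x_1 = 1.7500, f(x_1) = 9.378906, coefficient = 4
x_2 = 2.0000, f(x_2) = 16.000000, coefficient = 2
x_3 = 2.2500, f(x_3) = 25.628906, coefficient = 4
x_4 = 2.5000, f(x_4) = 39.062500, coefficient = 2
x_5 = 2.7500, f(x_5) = 57.191406, coefficient = 4
x_6 = 3.0000, f(x_6) = 81.000000, coefficient = 2
x_7 = 3.2500, f(x_7) = 111.566406, coefficient = 4
x_8 = 3.5000, f(x_8) = 150.062500, coefficient = 1

I ≈ (0.250000/3) × 1242.312500 = 103.526042
Exact value: 103.525000
Error: 0.001042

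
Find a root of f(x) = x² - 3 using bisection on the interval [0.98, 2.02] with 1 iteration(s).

f(x) = x² - 3
Initial interval: [0.98, 2.02]

Iteration 1:
  c_1 = (0.980000 + 2.020000)/2 = 1.500000
  f(c_1) = f(1.500000) = -0.750000
  f(a) × f(c) ≥ 0, new interval: [1.500000, 2.020000]

After 1 iteration(s), the approximation is c_1 = 1.500000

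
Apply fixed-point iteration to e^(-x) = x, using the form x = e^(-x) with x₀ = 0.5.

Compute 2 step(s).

Equation: e^(-x) = x
Fixed-point form: x = e^(-x)
x₀ = 0.5

x_1 = g(0.500000) = 0.606531
x_2 = g(0.606531) = 0.545239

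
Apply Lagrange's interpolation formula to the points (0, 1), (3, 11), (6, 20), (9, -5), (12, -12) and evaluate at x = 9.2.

Lagrange interpolation formula:
P(x) = Σ yᵢ × Lᵢ(x)
where Lᵢ(x) = Π_{j≠i} (x - xⱼ)/(xᵢ - xⱼ)

L_0(9.2) = (9.2 - 3)/(0 - 3) × (9.2 - 6)/(0 - 6) × (9.2 - 9)/(0 - 9) × (9.2 - 12)/(0 - 12) = -0.005715
L_1(9.2) = (9.2 - 0)/(3 - 0) × (9.2 - 6)/(3 - 6) × (9.2 - 9)/(3 - 9) × (9.2 - 12)/(3 - 12) = 0.033923
L_2(9.2) = (9.2 - 0)/(6 - 0) × (9.2 - 3)/(6 - 3) × (9.2 - 9)/(6 - 9) × (9.2 - 12)/(6 - 12) = -0.098588
L_3(9.2) = (9.2 - 0)/(9 - 0) × (9.2 - 3)/(9 - 3) × (9.2 - 6)/(9 - 6) × (9.2 - 12)/(9 - 12) = 1.051602
L_4(9.2) = (9.2 - 0)/(12 - 0) × (9.2 - 3)/(12 - 3) × (9.2 - 6)/(12 - 6) × (9.2 - 9)/(12 - 9) = 0.018779

P(9.2) = 1×L_0(9.2) + 11×L_1(9.2) + 20×L_2(9.2) + (-5)×L_3(9.2) + (-12)×L_4(9.2)
P(9.2) = -7.087671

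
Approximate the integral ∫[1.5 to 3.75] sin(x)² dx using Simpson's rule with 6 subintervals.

f(x) = sin(x)²
a = 1.5, b = 3.75, n = 6
h = (b - a)/n = 0.375000

Simpson's rule: (h/3)[f(x₀) + 4f(x₁) + 2f(x₂) + ... + f(xₙ)]

x_0 = 1.5000, f(x_0) = 0.994996, coefficient = 1
x_1 = 1.8750, f(x_1) = 0.910280, coefficient = 4
x_2 = 2.2500, f(x_2) = 0.605398, coefficient = 2
x_3 = 2.6250, f(x_3) = 0.243957, coefficient = 4
x_4 = 3.0000, f(x_4) = 0.019915, coefficient = 2
x_5 = 3.3750, f(x_5) = 0.053497, coefficient = 4
x_6 = 3.7500, f(x_6) = 0.326682, coefficient = 1

I ≈ (0.375000/3) × 7.403239 = 0.925405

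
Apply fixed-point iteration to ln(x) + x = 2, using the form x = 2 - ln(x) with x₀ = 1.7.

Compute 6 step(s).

Equation: ln(x) + x = 2
Fixed-point form: x = 2 - ln(x)
x₀ = 1.7

x_1 = g(1.700000) = 1.469372
x_2 = g(1.469372) = 1.615165
x_3 = g(1.615165) = 1.520563
x_4 = g(1.520563) = 1.580919
x_5 = g(1.580919) = 1.541993
x_6 = g(1.541993) = 1.566924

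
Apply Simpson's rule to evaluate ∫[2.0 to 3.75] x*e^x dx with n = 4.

f(x) = x*e^x
a = 2.0, b = 3.75, n = 4
h = (b - a)/n = 0.437500

Simpson's rule: (h/3)[f(x₀) + 4f(x₁) + 2f(x₂) + ... + f(xₙ)]

x_0 = 2.0000, f(x_0) = 14.778112, coefficient = 1
x_1 = 2.4375, f(x_1) = 27.895710, coefficient = 4
x_2 = 2.8750, f(x_2) = 50.960594, coefficient = 2
x_3 = 3.3125, f(x_3) = 90.940295, coefficient = 4
x_4 = 3.7500, f(x_4) = 159.454058, coefficient = 1

I ≈ (0.437500/3) × 751.497379 = 109.593368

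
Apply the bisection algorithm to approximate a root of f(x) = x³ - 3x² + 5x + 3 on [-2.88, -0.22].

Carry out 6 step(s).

f(x) = x³ - 3x² + 5x + 3
Initial interval: [-2.88, -0.22]

Iteration 1:
  c_1 = (-2.880000 + (-0.220000))/2 = -1.550000
  f(c_1) = f(-1.550000) = -15.681375
  f(a) × f(c) ≥ 0, new interval: [-1.550000, -0.220000]
Iteration 2:
  c_2 = (-1.550000 + (-0.220000))/2 = -0.885000
  f(c_2) = f(-0.885000) = -4.467829
  f(a) × f(c) ≥ 0, new interval: [-0.885000, -0.220000]
Iteration 3:
  c_3 = (-0.885000 + (-0.220000))/2 = -0.552500
  f(c_3) = f(-0.552500) = -0.846923
  f(a) × f(c) ≥ 0, new interval: [-0.552500, -0.220000]
Iteration 4:
  c_4 = (-0.552500 + (-0.220000))/2 = -0.386250
  f(c_4) = f(-0.386250) = 0.563559
  f(a) × f(c) < 0, new interval: [-0.552500, -0.386250]
Iteration 5:
  c_5 = (-0.552500 + (-0.386250))/2 = -0.469375
  f(c_5) = f(-0.469375) = -0.111223
  f(a) × f(c) ≥ 0, new interval: [-0.469375, -0.386250]
Iteration 6:
  c_6 = (-0.469375 + (-0.386250))/2 = -0.427812
  f(c_6) = f(-0.427812) = 0.233567
  f(a) × f(c) < 0, new interval: [-0.469375, -0.427812]

After 6 iteration(s), the approximation is c_6 = -0.427812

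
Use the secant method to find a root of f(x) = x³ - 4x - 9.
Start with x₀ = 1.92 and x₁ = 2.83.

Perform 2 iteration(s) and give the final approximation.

f(x) = x³ - 4x - 9
x₀ = 1.92, x₁ = 2.83

Secant formula: x_{n+1} = x_n - f(x_n)(x_n - x_{n-1})/(f(x_n) - f(x_{n-1}))

Iteration 1:
  f(1.920000) = -9.602112
  f(2.830000) = 2.345187
  x_2 = 2.830000 - 2.345187×(2.830000 - 1.920000)/(2.345187 - (-9.602112))
       = 2.651372
Iteration 2:
  f(2.830000) = 2.345187
  f(2.651372) = -0.966941
  x_3 = 2.651372 - (-0.966941)×(2.651372 - 2.830000)/(-0.966941 - 2.345187)
       = 2.703521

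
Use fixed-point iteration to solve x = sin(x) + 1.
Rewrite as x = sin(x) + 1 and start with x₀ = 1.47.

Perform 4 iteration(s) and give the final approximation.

Equation: x = sin(x) + 1
Fixed-point form: x = sin(x) + 1
x₀ = 1.47

x_1 = g(1.470000) = 1.994924
x_2 = g(1.994924) = 1.911398
x_3 = g(1.911398) = 1.942554
x_4 = g(1.942554) = 1.931690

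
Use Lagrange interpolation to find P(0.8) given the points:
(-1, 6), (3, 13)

Lagrange interpolation formula:
P(x) = Σ yᵢ × Lᵢ(x)
where Lᵢ(x) = Π_{j≠i} (x - xⱼ)/(xᵢ - xⱼ)

L_0(0.8) = (0.8 - 3)/(-1 - 3) = 0.550000
L_1(0.8) = (0.8 - (-1))/(3 - (-1)) = 0.450000

P(0.8) = 6×L_0(0.8) + 13×L_1(0.8)
P(0.8) = 9.150000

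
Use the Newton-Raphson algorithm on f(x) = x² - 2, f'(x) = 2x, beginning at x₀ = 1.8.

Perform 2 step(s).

f(x) = x² - 2
f'(x) = 2x
x₀ = 1.8

Newton-Raphson formula: x_{n+1} = x_n - f(x_n)/f'(x_n)

Iteration 1:
  f(1.800000) = 1.240000
  f'(1.800000) = 3.600000
  x_1 = 1.800000 - 1.240000/3.600000 = 1.455556
Iteration 2:
  f(1.455556) = 0.118642
  f'(1.455556) = 2.911111
  x_2 = 1.455556 - 0.118642/2.911111 = 1.414801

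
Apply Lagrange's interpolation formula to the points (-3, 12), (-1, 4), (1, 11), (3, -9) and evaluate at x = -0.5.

Lagrange interpolation formula:
P(x) = Σ yᵢ × Lᵢ(x)
where Lᵢ(x) = Π_{j≠i} (x - xⱼ)/(xᵢ - xⱼ)

L_0(-0.5) = (-0.5 - (-1))/(-3 - (-1)) × (-0.5 - 1)/(-3 - 1) × (-0.5 - 3)/(-3 - 3) = -0.054688
L_1(-0.5) = (-0.5 - (-3))/(-1 - (-3)) × (-0.5 - 1)/(-1 - 1) × (-0.5 - 3)/(-1 - 3) = 0.820312
L_2(-0.5) = (-0.5 - (-3))/(1 - (-3)) × (-0.5 - (-1))/(1 - (-1)) × (-0.5 - 3)/(1 - 3) = 0.273438
L_3(-0.5) = (-0.5 - (-3))/(3 - (-3)) × (-0.5 - (-1))/(3 - (-1)) × (-0.5 - 1)/(3 - 1) = -0.039062

P(-0.5) = 12×L_0(-0.5) + 4×L_1(-0.5) + 11×L_2(-0.5) + (-9)×L_3(-0.5)
P(-0.5) = 5.984375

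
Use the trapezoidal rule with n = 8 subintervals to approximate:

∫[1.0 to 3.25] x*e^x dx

f(x) = x*e^x
a = 1.0, b = 3.25, n = 8
h = (b - a)/n = 0.281250

Trapezoidal rule: (h/2)[f(x₀) + 2f(x₁) + 2f(x₂) + ... + f(xₙ)]

x_0 = 1.0000, f(x_0) = 2.718282, coefficient = 1
x_1 = 1.2812, f(x_1) = 4.613958, coefficient = 2
x_2 = 1.5625, f(x_2) = 7.454271, coefficient = 2
x_3 = 1.8438, f(x_3) = 11.652859, coefficient = 2
x_4 = 2.1250, f(x_4) = 17.792407, coefficient = 2
x_5 = 2.4062, f(x_5) = 26.690816, coefficient = 2
x_6 = 2.6875, f(x_6) = 39.492524, coefficient = 2
x_7 = 2.9688, f(x_7) = 57.794348, coefficient = 2
x_8 = 3.2500, f(x_8) = 83.818605, coefficient = 1

I ≈ (0.281250/2) × 417.519253 = 58.713645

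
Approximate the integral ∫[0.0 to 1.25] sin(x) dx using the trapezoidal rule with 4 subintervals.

f(x) = sin(x)
a = 0.0, b = 1.25, n = 4
h = (b - a)/n = 0.312500

Trapezoidal rule: (h/2)[f(x₀) + 2f(x₁) + 2f(x₂) + ... + f(xₙ)]

x_0 = 0.0000, f(x_0) = 0.000000, coefficient = 1
x_1 = 0.3125, f(x_1) = 0.307439, coefficient = 2
x_2 = 0.6250, f(x_2) = 0.585097, coefficient = 2
x_3 = 0.9375, f(x_3) = 0.806081, coefficient = 2
x_4 = 1.2500, f(x_4) = 0.948985, coefficient = 1

I ≈ (0.312500/2) × 4.346218 = 0.679097
Exact value: 0.684678
Error: 0.005581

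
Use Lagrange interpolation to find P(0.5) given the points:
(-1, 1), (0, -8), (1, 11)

Lagrange interpolation formula:
P(x) = Σ yᵢ × Lᵢ(x)
where Lᵢ(x) = Π_{j≠i} (x - xⱼ)/(xᵢ - xⱼ)

L_0(0.5) = (0.5 - 0)/(-1 - 0) × (0.5 - 1)/(-1 - 1) = -0.125000
L_1(0.5) = (0.5 - (-1))/(0 - (-1)) × (0.5 - 1)/(0 - 1) = 0.750000
L_2(0.5) = (0.5 - (-1))/(1 - (-1)) × (0.5 - 0)/(1 - 0) = 0.375000

P(0.5) = 1×L_0(0.5) + (-8)×L_1(0.5) + 11×L_2(0.5)
P(0.5) = -2.000000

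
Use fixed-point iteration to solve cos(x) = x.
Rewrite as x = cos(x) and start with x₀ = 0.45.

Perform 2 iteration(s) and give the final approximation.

Equation: cos(x) = x
Fixed-point form: x = cos(x)
x₀ = 0.45

x_1 = g(0.450000) = 0.900447
x_2 = g(0.900447) = 0.621260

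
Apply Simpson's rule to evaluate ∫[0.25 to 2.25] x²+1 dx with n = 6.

f(x) = x²+1
a = 0.25, b = 2.25, n = 6
h = (b - a)/n = 0.333333

Simpson's rule: (h/3)[f(x₀) + 4f(x₁) + 2f(x₂) + ... + f(xₙ)]

x_0 = 0.2500, f(x_0) = 1.062500, coefficient = 1
x_1 = 0.5833, f(x_1) = 1.340278, coefficient = 4
x_2 = 0.9167, f(x_2) = 1.840278, coefficient = 2
x_3 = 1.2500, f(x_3) = 2.562500, coefficient = 4
x_4 = 1.5833, f(x_4) = 3.506944, coefficient = 2
x_5 = 1.9167, f(x_5) = 4.673611, coefficient = 4
x_6 = 2.2500, f(x_6) = 6.062500, coefficient = 1

I ≈ (0.333333/3) × 52.125000 = 5.791667
Exact value: 5.791667
Error: 0.000000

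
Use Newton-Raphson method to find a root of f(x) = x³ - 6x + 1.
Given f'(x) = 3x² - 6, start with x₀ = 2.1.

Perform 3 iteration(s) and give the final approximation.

f(x) = x³ - 6x + 1
f'(x) = 3x² - 6
x₀ = 2.1

Newton-Raphson formula: x_{n+1} = x_n - f(x_n)/f'(x_n)

Iteration 1:
  f(2.100000) = -2.339000
  f'(2.100000) = 7.230000
  x_1 = 2.100000 - (-2.339000)/7.230000 = 2.423513
Iteration 2:
  f(2.423513) = 0.693222
  f'(2.423513) = 11.620248
  x_2 = 2.423513 - 0.693222/11.620248 = 2.363857
Iteration 3:
  f(2.363857) = 0.025663
  f'(2.363857) = 10.763456
  x_3 = 2.363857 - 0.025663/10.763456 = 2.361473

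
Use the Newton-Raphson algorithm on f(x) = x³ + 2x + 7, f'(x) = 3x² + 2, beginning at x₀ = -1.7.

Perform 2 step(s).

f(x) = x³ + 2x + 7
f'(x) = 3x² + 2
x₀ = -1.7

Newton-Raphson formula: x_{n+1} = x_n - f(x_n)/f'(x_n)

Iteration 1:
  f(-1.700000) = -1.313000
  f'(-1.700000) = 10.670000
  x_1 = -1.700000 - (-1.313000)/10.670000 = -1.576945
Iteration 2:
  f(-1.576945) = -0.075364
  f'(-1.576945) = 9.460264
  x_2 = -1.576945 - (-0.075364)/9.460264 = -1.568978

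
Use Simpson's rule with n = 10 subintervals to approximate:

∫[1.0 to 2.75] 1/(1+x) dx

f(x) = 1/(1+x)
a = 1.0, b = 2.75, n = 10
h = (b - a)/n = 0.175000

Simpson's rule: (h/3)[f(x₀) + 4f(x₁) + 2f(x₂) + ... + f(xₙ)]

x_0 = 1.0000, f(x_0) = 0.500000, coefficient = 1
x_1 = 1.1750, f(x_1) = 0.459770, coefficient = 4
x_2 = 1.3500, f(x_2) = 0.425532, coefficient = 2
x_3 = 1.5250, f(x_3) = 0.396040, coefficient = 4
x_4 = 1.7000, f(x_4) = 0.370370, coefficient = 2
x_5 = 1.8750, f(x_5) = 0.347826, coefficient = 4
x_6 = 2.0500, f(x_6) = 0.327869, coefficient = 2
x_7 = 2.2250, f(x_7) = 0.310078, coefficient = 4
x_8 = 2.4000, f(x_8) = 0.294118, coefficient = 2
x_9 = 2.5750, f(x_9) = 0.279720, coefficient = 4
x_10 = 2.7500, f(x_10) = 0.266667, coefficient = 1

I ≈ (0.175000/3) × 10.776179 = 0.628610
Exact value: 0.628609
Error: 0.000002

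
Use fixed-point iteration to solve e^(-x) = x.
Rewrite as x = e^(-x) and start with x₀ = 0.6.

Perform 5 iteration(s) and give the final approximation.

Equation: e^(-x) = x
Fixed-point form: x = e^(-x)
x₀ = 0.6

x_1 = g(0.600000) = 0.548812
x_2 = g(0.548812) = 0.577636
x_3 = g(0.577636) = 0.561224
x_4 = g(0.561224) = 0.570511
x_5 = g(0.570511) = 0.565237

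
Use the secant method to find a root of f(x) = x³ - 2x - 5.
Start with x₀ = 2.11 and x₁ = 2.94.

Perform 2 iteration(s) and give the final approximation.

f(x) = x³ - 2x - 5
x₀ = 2.11, x₁ = 2.94

Secant formula: x_{n+1} = x_n - f(x_n)(x_n - x_{n-1})/(f(x_n) - f(x_{n-1}))

Iteration 1:
  f(2.110000) = 0.173931
  f(2.940000) = 14.532184
  x_2 = 2.940000 - 14.532184×(2.940000 - 2.110000)/(14.532184 - 0.173931)
       = 2.099946
Iteration 2:
  f(2.940000) = 14.532184
  f(2.099946) = 0.060390
  x_3 = 2.099946 - 0.060390×(2.099946 - 2.940000)/(0.060390 - 14.532184)
       = 2.096440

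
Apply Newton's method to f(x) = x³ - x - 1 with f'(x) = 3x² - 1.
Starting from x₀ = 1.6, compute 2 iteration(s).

f(x) = x³ - x - 1
f'(x) = 3x² - 1
x₀ = 1.6

Newton-Raphson formula: x_{n+1} = x_n - f(x_n)/f'(x_n)

Iteration 1:
  f(1.600000) = 1.496000
  f'(1.600000) = 6.680000
  x_1 = 1.600000 - 1.496000/6.680000 = 1.376048
Iteration 2:
  f(1.376048) = 0.229510
  f'(1.376048) = 4.680524
  x_2 = 1.376048 - 0.229510/4.680524 = 1.327013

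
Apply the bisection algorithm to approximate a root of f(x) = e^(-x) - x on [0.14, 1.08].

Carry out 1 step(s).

f(x) = e^(-x) - x
Initial interval: [0.14, 1.08]

Iteration 1:
  c_1 = (0.140000 + 1.080000)/2 = 0.610000
  f(c_1) = f(0.610000) = -0.066649
  f(a) × f(c) < 0, new interval: [0.140000, 0.610000]

After 1 iteration(s), the approximation is c_1 = 0.610000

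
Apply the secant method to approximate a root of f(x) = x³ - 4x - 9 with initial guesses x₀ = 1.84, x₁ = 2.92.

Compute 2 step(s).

f(x) = x³ - 4x - 9
x₀ = 1.84, x₁ = 2.92

Secant formula: x_{n+1} = x_n - f(x_n)(x_n - x_{n-1})/(f(x_n) - f(x_{n-1}))

Iteration 1:
  f(1.840000) = -10.130496
  f(2.920000) = 4.217088
  x_2 = 2.920000 - 4.217088×(2.920000 - 1.840000)/(4.217088 - (-10.130496))
       = 2.602563
Iteration 2:
  f(2.920000) = 4.217088
  f(2.602563) = -1.782224
  x_3 = 2.602563 - (-1.782224)×(2.602563 - 2.920000)/(-1.782224 - 4.217088)
       = 2.696864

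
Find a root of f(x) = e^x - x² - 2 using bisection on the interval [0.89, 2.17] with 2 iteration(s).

f(x) = e^x - x² - 2
Initial interval: [0.89, 2.17]

Iteration 1:
  c_1 = (0.890000 + 2.170000)/2 = 1.530000
  f(c_1) = f(1.530000) = 0.277277
  f(a) × f(c) < 0, new interval: [0.890000, 1.530000]
Iteration 2:
  c_2 = (0.890000 + 1.530000)/2 = 1.210000
  f(c_2) = f(1.210000) = -0.110615
  f(a) × f(c) ≥ 0, new interval: [1.210000, 1.530000]

After 2 iteration(s), the approximation is c_2 = 1.210000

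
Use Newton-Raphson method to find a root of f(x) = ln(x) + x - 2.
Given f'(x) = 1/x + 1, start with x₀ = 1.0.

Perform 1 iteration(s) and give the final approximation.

f(x) = ln(x) + x - 2
f'(x) = 1/x + 1
x₀ = 1.0

Newton-Raphson formula: x_{n+1} = x_n - f(x_n)/f'(x_n)

Iteration 1:
  f(1.000000) = -1.000000
  f'(1.000000) = 2.000000
  x_1 = 1.000000 - (-1.000000)/2.000000 = 1.500000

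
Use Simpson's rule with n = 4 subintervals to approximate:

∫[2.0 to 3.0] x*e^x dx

f(x) = x*e^x
a = 2.0, b = 3.0, n = 4
h = (b - a)/n = 0.250000

Simpson's rule: (h/3)[f(x₀) + 4f(x₁) + 2f(x₂) + ... + f(xₙ)]

x_0 = 2.0000, f(x_0) = 14.778112, coefficient = 1
x_1 = 2.2500, f(x_1) = 21.347406, coefficient = 4
x_2 = 2.5000, f(x_2) = 30.456235, coefficient = 2
x_3 = 2.7500, f(x_3) = 43.017238, coefficient = 4
x_4 = 3.0000, f(x_4) = 60.256611, coefficient = 1

I ≈ (0.250000/3) × 393.405766 = 32.783814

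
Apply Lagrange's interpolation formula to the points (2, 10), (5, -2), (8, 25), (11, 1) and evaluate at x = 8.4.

Lagrange interpolation formula:
P(x) = Σ yᵢ × Lᵢ(x)
where Lᵢ(x) = Π_{j≠i} (x - xⱼ)/(xᵢ - xⱼ)

L_0(8.4) = (8.4 - 5)/(2 - 5) × (8.4 - 8)/(2 - 8) × (8.4 - 11)/(2 - 11) = 0.021827
L_1(8.4) = (8.4 - 2)/(5 - 2) × (8.4 - 8)/(5 - 8) × (8.4 - 11)/(5 - 11) = -0.123259
L_2(8.4) = (8.4 - 2)/(8 - 2) × (8.4 - 5)/(8 - 5) × (8.4 - 11)/(8 - 11) = 1.047704
L_3(8.4) = (8.4 - 2)/(11 - 2) × (8.4 - 5)/(11 - 5) × (8.4 - 8)/(11 - 8) = 0.053728

P(8.4) = 10×L_0(8.4) + (-2)×L_1(8.4) + 25×L_2(8.4) + 1×L_3(8.4)
P(8.4) = 26.711111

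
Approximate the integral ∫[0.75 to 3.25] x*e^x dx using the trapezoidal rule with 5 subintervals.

f(x) = x*e^x
a = 0.75, b = 3.25, n = 5
h = (b - a)/n = 0.500000

Trapezoidal rule: (h/2)[f(x₀) + 2f(x₁) + 2f(x₂) + ... + f(xₙ)]

x_0 = 0.7500, f(x_0) = 1.587750, coefficient = 1
x_1 = 1.2500, f(x_1) = 4.362929, coefficient = 2
x_2 = 1.7500, f(x_2) = 10.070555, coefficient = 2
x_3 = 2.2500, f(x_3) = 21.347406, coefficient = 2
x_4 = 2.7500, f(x_4) = 43.017238, coefficient = 2
x_5 = 3.2500, f(x_5) = 83.818605, coefficient = 1

I ≈ (0.500000/2) × 243.002608 = 60.750652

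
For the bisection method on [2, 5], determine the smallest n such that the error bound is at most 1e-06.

We need (b-a)/2^n ≤ 1e-06
(5 - 2)/2^n ≤ 1e-06
3/2^n ≤ 1e-06
2^n ≥ 3000000
n ≥ log₂(3000000) = 21.52
n ≥ 22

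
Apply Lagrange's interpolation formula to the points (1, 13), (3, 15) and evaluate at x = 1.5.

Lagrange interpolation formula:
P(x) = Σ yᵢ × Lᵢ(x)
where Lᵢ(x) = Π_{j≠i} (x - xⱼ)/(xᵢ - xⱼ)

L_0(1.5) = (1.5 - 3)/(1 - 3) = 0.750000
L_1(1.5) = (1.5 - 1)/(3 - 1) = 0.250000

P(1.5) = 13×L_0(1.5) + 15×L_1(1.5)
P(1.5) = 13.500000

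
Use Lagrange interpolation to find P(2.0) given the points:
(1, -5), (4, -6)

Lagrange interpolation formula:
P(x) = Σ yᵢ × Lᵢ(x)
where Lᵢ(x) = Π_{j≠i} (x - xⱼ)/(xᵢ - xⱼ)

L_0(2.0) = (2.0 - 4)/(1 - 4) = 0.666667
L_1(2.0) = (2.0 - 1)/(4 - 1) = 0.333333

P(2.0) = (-5)×L_0(2.0) + (-6)×L_1(2.0)
P(2.0) = -5.333333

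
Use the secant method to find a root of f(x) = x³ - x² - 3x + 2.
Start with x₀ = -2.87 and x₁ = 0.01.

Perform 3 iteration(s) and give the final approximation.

f(x) = x³ - x² - 3x + 2
x₀ = -2.87, x₁ = 0.01

Secant formula: x_{n+1} = x_n - f(x_n)(x_n - x_{n-1})/(f(x_n) - f(x_{n-1}))

Iteration 1:
  f(-2.870000) = -21.266803
  f(0.010000) = 1.969901
  x_2 = 0.010000 - 1.969901×(0.010000 - (-2.870000))/(1.969901 - (-21.266803))
       = -0.234153
Iteration 2:
  f(0.010000) = 1.969901
  f(-0.234153) = 2.634794
  x_3 = -0.234153 - 2.634794×(-0.234153 - 0.010000)/(2.634794 - 1.969901)
       = 0.733361
Iteration 3:
  f(-0.234153) = 2.634794
  f(0.733361) = -0.343487
  x_4 = 0.733361 - (-0.343487)×(0.733361 - (-0.234153))/(-0.343487 - 2.634794)
       = 0.621777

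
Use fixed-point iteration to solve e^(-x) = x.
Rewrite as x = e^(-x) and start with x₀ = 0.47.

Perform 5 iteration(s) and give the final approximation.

Equation: e^(-x) = x
Fixed-point form: x = e^(-x)
x₀ = 0.47

x_1 = g(0.470000) = 0.625002
x_2 = g(0.625002) = 0.535260
x_3 = g(0.535260) = 0.585517
x_4 = g(0.585517) = 0.556818
x_5 = g(0.556818) = 0.573030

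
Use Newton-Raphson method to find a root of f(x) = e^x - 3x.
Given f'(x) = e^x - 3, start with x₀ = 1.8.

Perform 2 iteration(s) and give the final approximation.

f(x) = e^x - 3x
f'(x) = e^x - 3
x₀ = 1.8

Newton-Raphson formula: x_{n+1} = x_n - f(x_n)/f'(x_n)

Iteration 1:
  f(1.800000) = 0.649647
  f'(1.800000) = 3.049647
  x_1 = 1.800000 - 0.649647/3.049647 = 1.586976
Iteration 2:
  f(1.586976) = 0.128015
  f'(1.586976) = 1.888943
  x_2 = 1.586976 - 0.128015/1.888943 = 1.519206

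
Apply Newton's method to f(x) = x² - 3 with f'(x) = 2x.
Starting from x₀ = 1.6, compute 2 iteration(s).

f(x) = x² - 3
f'(x) = 2x
x₀ = 1.6

Newton-Raphson formula: x_{n+1} = x_n - f(x_n)/f'(x_n)

Iteration 1:
  f(1.600000) = -0.440000
  f'(1.600000) = 3.200000
  x_1 = 1.600000 - (-0.440000)/3.200000 = 1.737500
Iteration 2:
  f(1.737500) = 0.018906
  f'(1.737500) = 3.475000
  x_2 = 1.737500 - 0.018906/3.475000 = 1.732059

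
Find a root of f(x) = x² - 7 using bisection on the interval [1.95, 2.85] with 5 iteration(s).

f(x) = x² - 7
Initial interval: [1.95, 2.85]

Iteration 1:
  c_1 = (1.950000 + 2.850000)/2 = 2.400000
  f(c_1) = f(2.400000) = -1.240000
  f(a) × f(c) ≥ 0, new interval: [2.400000, 2.850000]
Iteration 2:
  c_2 = (2.400000 + 2.850000)/2 = 2.625000
  f(c_2) = f(2.625000) = -0.109375
  f(a) × f(c) ≥ 0, new interval: [2.625000, 2.850000]
Iteration 3:
  c_3 = (2.625000 + 2.850000)/2 = 2.737500
  f(c_3) = f(2.737500) = 0.493906
  f(a) × f(c) < 0, new interval: [2.625000, 2.737500]
Iteration 4:
  c_4 = (2.625000 + 2.737500)/2 = 2.681250
  f(c_4) = f(2.681250) = 0.189102
  f(a) × f(c) < 0, new interval: [2.625000, 2.681250]
Iteration 5:
  c_5 = (2.625000 + 2.681250)/2 = 2.653125
  f(c_5) = f(2.653125) = 0.039072
  f(a) × f(c) < 0, new interval: [2.625000, 2.653125]

After 5 iteration(s), the approximation is c_5 = 2.653125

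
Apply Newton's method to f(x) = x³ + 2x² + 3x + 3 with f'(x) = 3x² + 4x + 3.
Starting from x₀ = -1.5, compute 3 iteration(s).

f(x) = x³ + 2x² + 3x + 3
f'(x) = 3x² + 4x + 3
x₀ = -1.5

Newton-Raphson formula: x_{n+1} = x_n - f(x_n)/f'(x_n)

Iteration 1:
  f(-1.500000) = -0.375000
  f'(-1.500000) = 3.750000
  x_1 = -1.500000 - (-0.375000)/3.750000 = -1.400000
Iteration 2:
  f(-1.400000) = -0.024000
  f'(-1.400000) = 3.280000
  x_2 = -1.400000 - (-0.024000)/3.280000 = -1.392683
Iteration 3:
  f(-1.392683) = -0.000117
  f'(-1.392683) = 3.247965
  x_3 = -1.392683 - (-0.000117)/3.247965 = -1.392647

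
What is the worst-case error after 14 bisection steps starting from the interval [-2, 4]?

Bisection error bound: |error| ≤ (b-a)/2^n
|error| ≤ (4 - (-2))/2^14 = 6/2^14
|error| ≤ 0.0003662109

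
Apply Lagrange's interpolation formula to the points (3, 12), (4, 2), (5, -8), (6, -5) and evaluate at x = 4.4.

Lagrange interpolation formula:
P(x) = Σ yᵢ × Lᵢ(x)
where Lᵢ(x) = Π_{j≠i} (x - xⱼ)/(xᵢ - xⱼ)

L_0(4.4) = (4.4 - 4)/(3 - 4) × (4.4 - 5)/(3 - 5) × (4.4 - 6)/(3 - 6) = -0.064000
L_1(4.4) = (4.4 - 3)/(4 - 3) × (4.4 - 5)/(4 - 5) × (4.4 - 6)/(4 - 6) = 0.672000
L_2(4.4) = (4.4 - 3)/(5 - 3) × (4.4 - 4)/(5 - 4) × (4.4 - 6)/(5 - 6) = 0.448000
L_3(4.4) = (4.4 - 3)/(6 - 3) × (4.4 - 4)/(6 - 4) × (4.4 - 5)/(6 - 5) = -0.056000

P(4.4) = 12×L_0(4.4) + 2×L_1(4.4) + (-8)×L_2(4.4) + (-5)×L_3(4.4)
P(4.4) = -2.728000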